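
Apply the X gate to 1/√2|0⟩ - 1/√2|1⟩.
-1/√2|0⟩ + 1/√2|1⟩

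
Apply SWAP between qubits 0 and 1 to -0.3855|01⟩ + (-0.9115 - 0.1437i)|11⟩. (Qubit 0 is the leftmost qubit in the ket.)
-0.3855|10⟩ + (-0.9115 - 0.1437i)|11⟩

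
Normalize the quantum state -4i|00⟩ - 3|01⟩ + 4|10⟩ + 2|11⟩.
-0.5963i|00⟩ - 1/√5|01⟩ + 0.5963|10⟩ + 0.2981|11⟩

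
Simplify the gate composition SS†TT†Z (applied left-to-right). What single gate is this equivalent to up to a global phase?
Z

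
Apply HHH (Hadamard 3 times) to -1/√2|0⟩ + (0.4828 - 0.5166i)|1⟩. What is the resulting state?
(-0.1586 - 0.3653i)|0⟩ + (-0.8414 + 0.3653i)|1⟩

H² = I, so H^3 = H: a single Hadamard. With (a, b) = (-1/√2, (0.4828 - 0.5166i)), H gives ((a + b)/√2, (a − b)/√2) = ((-0.1586 - 0.3653i), (-0.8414 + 0.3653i)).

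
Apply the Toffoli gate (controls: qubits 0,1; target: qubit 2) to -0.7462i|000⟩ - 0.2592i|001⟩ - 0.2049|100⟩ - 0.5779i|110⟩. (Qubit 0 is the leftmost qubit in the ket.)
-0.7462i|000⟩ - 0.2592i|001⟩ - 0.2049|100⟩ - 0.5779i|111⟩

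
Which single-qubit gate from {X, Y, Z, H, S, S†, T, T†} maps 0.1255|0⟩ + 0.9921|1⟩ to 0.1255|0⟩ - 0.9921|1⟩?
Z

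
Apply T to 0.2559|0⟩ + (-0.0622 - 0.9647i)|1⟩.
0.2559|0⟩ + (0.6382 - 0.7261i)|1⟩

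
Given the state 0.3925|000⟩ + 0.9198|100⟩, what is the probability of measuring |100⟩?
0.846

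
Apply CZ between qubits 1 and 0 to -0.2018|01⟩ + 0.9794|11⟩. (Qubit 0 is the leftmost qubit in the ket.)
-0.2018|01⟩ - 0.9794|11⟩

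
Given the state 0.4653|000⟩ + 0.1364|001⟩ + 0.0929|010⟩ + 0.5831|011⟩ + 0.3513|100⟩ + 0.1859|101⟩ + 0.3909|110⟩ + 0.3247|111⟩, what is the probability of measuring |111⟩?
0.1054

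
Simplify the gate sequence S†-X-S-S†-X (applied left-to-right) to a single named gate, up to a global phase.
S†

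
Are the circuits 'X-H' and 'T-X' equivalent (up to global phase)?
No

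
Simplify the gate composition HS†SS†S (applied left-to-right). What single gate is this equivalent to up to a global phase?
H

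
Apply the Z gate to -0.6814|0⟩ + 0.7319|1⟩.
-0.6814|0⟩ - 0.7319|1⟩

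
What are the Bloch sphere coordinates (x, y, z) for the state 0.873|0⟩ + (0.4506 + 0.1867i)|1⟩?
(0.7867, 0.326, 0.5242)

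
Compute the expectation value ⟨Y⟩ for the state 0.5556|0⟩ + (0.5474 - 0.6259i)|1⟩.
-0.6955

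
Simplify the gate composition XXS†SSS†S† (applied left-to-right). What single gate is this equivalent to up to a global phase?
S†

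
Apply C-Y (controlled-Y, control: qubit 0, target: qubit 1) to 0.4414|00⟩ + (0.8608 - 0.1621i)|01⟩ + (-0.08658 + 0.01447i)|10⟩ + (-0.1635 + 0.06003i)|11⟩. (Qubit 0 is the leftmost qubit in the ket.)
0.4414|00⟩ + (0.8608 - 0.1621i)|01⟩ + (0.06003 + 0.1635i)|10⟩ + (-0.01447 - 0.08658i)|11⟩

C-Y leaves the control-|0⟩ kets |00⟩, |01⟩ unchanged and applies Y to qubit 1 on the control-|1⟩ pair (|10⟩, |11⟩).
Y = [[0, -i], [i, 0]].
With a = amp(|10⟩) = (-0.08658 + 0.01447i) and b = amp(|11⟩) = (-0.1635 + 0.06003i):
new amp(|10⟩) = (-i)·b = (0.06003 + 0.1635i)
new amp(|11⟩) = (i)·a = (-0.01447 - 0.08658i)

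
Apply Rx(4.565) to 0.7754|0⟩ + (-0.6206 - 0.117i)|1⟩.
(-0.595 + 0.4699i)|0⟩ + (0.4053 - 0.5108i)|1⟩

Rx(4.565) = [[cos(θ/2), −i·sin(θ/2)], [−i·sin(θ/2), cos(θ/2)]]; θ = 4.565, cos(θ/2) ≈ -0.653125, sin(θ/2) ≈ 0.75725.
With a = amp(|0⟩) = 0.7754 and b = amp(|1⟩) = (-0.6206 - 0.117i):
new amp(|0⟩) = (-0.653125)·a + (-0.75725i)·b = (-0.595 + 0.4699i)
new amp(|1⟩) = (-0.75725i)·a + (-0.653125)·b = (0.4053 - 0.5108i)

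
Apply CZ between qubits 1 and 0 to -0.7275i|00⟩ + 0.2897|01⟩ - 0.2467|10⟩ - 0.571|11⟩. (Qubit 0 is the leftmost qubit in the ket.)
-0.7275i|00⟩ + 0.2897|01⟩ - 0.2467|10⟩ + 0.571|11⟩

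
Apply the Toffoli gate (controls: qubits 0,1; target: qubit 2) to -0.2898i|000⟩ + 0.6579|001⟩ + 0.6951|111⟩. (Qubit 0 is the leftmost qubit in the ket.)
-0.2898i|000⟩ + 0.6579|001⟩ + 0.6951|110⟩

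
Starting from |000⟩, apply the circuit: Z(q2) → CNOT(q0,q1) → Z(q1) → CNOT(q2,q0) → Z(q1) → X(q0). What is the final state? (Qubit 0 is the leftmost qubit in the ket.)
|100⟩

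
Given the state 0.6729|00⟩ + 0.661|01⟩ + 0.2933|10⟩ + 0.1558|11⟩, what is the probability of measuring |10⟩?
0.08602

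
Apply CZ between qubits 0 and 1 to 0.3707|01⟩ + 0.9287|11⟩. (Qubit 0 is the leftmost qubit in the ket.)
0.3707|01⟩ - 0.9287|11⟩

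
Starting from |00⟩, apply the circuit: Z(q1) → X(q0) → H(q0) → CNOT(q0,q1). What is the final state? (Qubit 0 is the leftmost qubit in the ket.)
1/√2|00⟩ - 1/√2|11⟩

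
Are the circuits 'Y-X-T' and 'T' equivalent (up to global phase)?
No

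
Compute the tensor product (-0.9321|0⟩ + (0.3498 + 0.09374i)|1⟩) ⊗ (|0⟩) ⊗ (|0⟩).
-0.9321|000⟩ + (0.3498 + 0.09374i)|100⟩

amp(|b₁b₂…⟩) = product of the factor amplitudes for bits b₁, b₂, …; only kets whose every factor amplitude is nonzero survive.
|000⟩: (-0.9321)(1)(1) = -0.9321
|100⟩: (0.3498 + 0.09374i)(1)(1) = (0.3498 + 0.09374i)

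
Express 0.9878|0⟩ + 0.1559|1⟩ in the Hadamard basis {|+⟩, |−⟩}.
0.8087|+⟩ + 0.5882|−⟩

With |ψ⟩ = α|0⟩ + β|1⟩, the Hadamard-basis coefficients are ⟨+|ψ⟩ = (α + β)/√2 and ⟨−|ψ⟩ = (α − β)/√2.
Here α = 0.9878, β = 0.1559: (α + β)/√2 = 0.8087, (α − β)/√2 = 0.5882.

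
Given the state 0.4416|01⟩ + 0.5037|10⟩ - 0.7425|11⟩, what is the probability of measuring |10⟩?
0.2537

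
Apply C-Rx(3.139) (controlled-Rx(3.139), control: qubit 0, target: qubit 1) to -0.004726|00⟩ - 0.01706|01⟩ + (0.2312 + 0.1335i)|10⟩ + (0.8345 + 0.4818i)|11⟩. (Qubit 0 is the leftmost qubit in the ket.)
-0.004726|00⟩ - 0.01706|01⟩ + (0.4821 - 0.8343i)|10⟩ + (0.1346 - 0.2306i)|11⟩

C-Rx(3.139) leaves the control-|0⟩ kets |00⟩, |01⟩ unchanged and applies Rx(3.139) to qubit 1 on the control-|1⟩ pair (|10⟩, |11⟩).
Rx(3.139) = [[cos(θ/2), −i·sin(θ/2)], [−i·sin(θ/2), cos(θ/2)]]; θ = 3.139, cos(θ/2) ≈ 0.00129633, sin(θ/2) ≈ 0.999999.
With a = amp(|10⟩) = (0.2312 + 0.1335i) and b = amp(|11⟩) = (0.8345 + 0.4818i):
new amp(|10⟩) = (0.00129633)·a + (-0.999999i)·b = (0.4821 - 0.8343i)
new amp(|11⟩) = (-0.999999i)·a + (0.00129633)·b = (0.1346 - 0.2306i)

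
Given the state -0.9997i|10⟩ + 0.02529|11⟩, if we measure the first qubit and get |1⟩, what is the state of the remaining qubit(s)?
-0.9997i|0⟩ + 0.02529|1⟩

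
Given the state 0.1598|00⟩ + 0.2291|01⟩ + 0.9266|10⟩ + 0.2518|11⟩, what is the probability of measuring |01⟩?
0.05249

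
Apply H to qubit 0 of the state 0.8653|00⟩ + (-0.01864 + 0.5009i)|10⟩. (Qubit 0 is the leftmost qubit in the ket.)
(0.5987 + 0.3542i)|00⟩ + (0.625 - 0.3542i)|10⟩

H on qubit 0 mixes each pair of kets that differ only in qubit 0: amplitudes (a, b) of (|…0…⟩, |…1…⟩) become ((a + b)/√2, (a − b)/√2). Kets absent from the input have amplitude 0.
(|00⟩, |10⟩): (a, b) = (0.8653, (-0.01864 + 0.5009i)) → ((0.5987 + 0.3542i), (0.625 - 0.3542i))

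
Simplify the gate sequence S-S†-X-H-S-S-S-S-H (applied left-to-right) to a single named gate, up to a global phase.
X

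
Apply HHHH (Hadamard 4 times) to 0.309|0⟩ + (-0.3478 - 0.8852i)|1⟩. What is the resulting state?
0.309|0⟩ + (-0.3478 - 0.8852i)|1⟩

H² = I, so an even number of Hadamards cancels: H^4 = I and the state is unchanged.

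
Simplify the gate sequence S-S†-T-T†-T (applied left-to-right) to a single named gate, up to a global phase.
T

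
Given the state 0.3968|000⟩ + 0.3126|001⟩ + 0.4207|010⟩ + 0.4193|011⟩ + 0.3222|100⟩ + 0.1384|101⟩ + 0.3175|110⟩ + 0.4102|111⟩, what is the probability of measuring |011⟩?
0.1758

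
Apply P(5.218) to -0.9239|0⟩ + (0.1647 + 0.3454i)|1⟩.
-0.9239|0⟩ + (0.382 + 0.0232i)|1⟩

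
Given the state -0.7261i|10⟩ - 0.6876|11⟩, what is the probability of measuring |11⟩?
0.4728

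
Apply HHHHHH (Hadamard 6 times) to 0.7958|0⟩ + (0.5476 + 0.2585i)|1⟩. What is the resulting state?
0.7958|0⟩ + (0.5476 + 0.2585i)|1⟩

H² = I, so an even number of Hadamards cancels: H^6 = I and the state is unchanged.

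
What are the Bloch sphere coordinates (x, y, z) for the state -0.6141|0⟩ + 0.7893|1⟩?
(-0.9694, 0, -0.2459)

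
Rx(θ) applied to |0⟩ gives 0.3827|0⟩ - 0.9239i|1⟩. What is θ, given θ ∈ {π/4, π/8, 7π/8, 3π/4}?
3π/4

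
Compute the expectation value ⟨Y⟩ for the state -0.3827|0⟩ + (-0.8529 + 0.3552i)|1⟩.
-0.2719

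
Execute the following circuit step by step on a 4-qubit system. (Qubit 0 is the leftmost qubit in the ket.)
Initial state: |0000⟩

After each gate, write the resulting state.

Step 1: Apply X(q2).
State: |0010⟩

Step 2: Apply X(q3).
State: |0011⟩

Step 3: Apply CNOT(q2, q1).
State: |0111⟩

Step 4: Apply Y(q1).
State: -i|0011⟩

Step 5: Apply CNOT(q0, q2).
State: -i|0011⟩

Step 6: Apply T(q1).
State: -i|0011⟩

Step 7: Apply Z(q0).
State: -i|0011⟩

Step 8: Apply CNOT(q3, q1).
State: -i|0111⟩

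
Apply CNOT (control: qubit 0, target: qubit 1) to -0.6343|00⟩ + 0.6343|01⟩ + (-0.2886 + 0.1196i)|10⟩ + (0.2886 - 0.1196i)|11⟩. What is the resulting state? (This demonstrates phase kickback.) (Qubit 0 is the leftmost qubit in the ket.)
-0.6343|00⟩ + 0.6343|01⟩ + (0.2886 - 0.1196i)|10⟩ + (-0.2886 + 0.1196i)|11⟩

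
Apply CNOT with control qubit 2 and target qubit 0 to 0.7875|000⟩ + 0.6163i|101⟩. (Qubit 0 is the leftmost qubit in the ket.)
0.7875|000⟩ + 0.6163i|001⟩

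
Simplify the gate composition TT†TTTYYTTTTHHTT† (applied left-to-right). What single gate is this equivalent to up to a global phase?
T†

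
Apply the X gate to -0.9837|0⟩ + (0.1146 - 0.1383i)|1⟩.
(0.1146 - 0.1383i)|0⟩ - 0.9837|1⟩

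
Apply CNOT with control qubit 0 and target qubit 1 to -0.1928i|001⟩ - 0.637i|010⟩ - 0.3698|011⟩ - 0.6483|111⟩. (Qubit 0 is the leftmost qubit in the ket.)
-0.1928i|001⟩ - 0.637i|010⟩ - 0.3698|011⟩ - 0.6483|101⟩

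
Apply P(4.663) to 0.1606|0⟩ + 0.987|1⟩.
0.1606|0⟩ + (-0.04873 - 0.9858i)|1⟩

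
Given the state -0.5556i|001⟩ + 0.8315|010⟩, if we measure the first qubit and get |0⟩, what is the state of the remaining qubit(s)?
-0.5556i|01⟩ + 0.8315|10⟩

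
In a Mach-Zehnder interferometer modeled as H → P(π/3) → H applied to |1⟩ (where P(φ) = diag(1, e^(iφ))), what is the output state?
(0.25 - 0.433i)|0⟩ + (0.75 + 0.433i)|1⟩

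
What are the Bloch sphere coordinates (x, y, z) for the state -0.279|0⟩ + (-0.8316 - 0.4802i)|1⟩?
(0.464, 0.268, -0.8443)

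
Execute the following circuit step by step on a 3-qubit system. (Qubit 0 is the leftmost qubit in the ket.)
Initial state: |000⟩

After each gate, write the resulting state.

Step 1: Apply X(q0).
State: |100⟩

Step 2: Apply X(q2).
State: |101⟩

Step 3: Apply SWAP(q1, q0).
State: |011⟩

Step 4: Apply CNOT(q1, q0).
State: |111⟩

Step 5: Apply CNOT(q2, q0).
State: |011⟩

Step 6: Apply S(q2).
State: i|011⟩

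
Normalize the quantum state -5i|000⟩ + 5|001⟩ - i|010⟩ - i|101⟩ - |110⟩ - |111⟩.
-0.6804i|000⟩ + 0.6804|001⟩ - 0.1361i|010⟩ - 0.1361i|101⟩ - 0.1361|110⟩ - 0.1361|111⟩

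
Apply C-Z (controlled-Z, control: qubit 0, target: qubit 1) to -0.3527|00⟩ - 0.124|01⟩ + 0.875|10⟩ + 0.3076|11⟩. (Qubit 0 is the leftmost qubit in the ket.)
-0.3527|00⟩ - 0.124|01⟩ + 0.875|10⟩ - 0.3076|11⟩

C-Z leaves the control-|0⟩ kets |00⟩, |01⟩ unchanged and applies Z to qubit 1 on the control-|1⟩ pair (|10⟩, |11⟩).
Z = [[1, 0], [0, -1]].
With a = amp(|10⟩) = 0.875 and b = amp(|11⟩) = 0.3076:
new amp(|10⟩) = (1)·a = 0.875
new amp(|11⟩) = (-1)·b = -0.3076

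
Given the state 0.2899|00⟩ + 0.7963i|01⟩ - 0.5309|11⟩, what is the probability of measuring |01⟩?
0.6341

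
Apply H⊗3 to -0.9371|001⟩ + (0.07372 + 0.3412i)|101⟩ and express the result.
(-0.3053 + 0.1206i)|000⟩ + (0.3053 - 0.1206i)|001⟩ + (-0.3053 + 0.1206i)|010⟩ + (0.3053 - 0.1206i)|011⟩ + (-0.3574 - 0.1206i)|100⟩ + (0.3574 + 0.1206i)|101⟩ + (-0.3574 - 0.1206i)|110⟩ + (0.3574 + 0.1206i)|111⟩

H⊗3 gives amp(|y⟩) = (1/2√2) Σ_x (−1)^(x·y) amp(|x⟩), where x·y is the number of positions in which both x and y have a 1.
|000⟩: (-0.9371 + (0.07372 + 0.3412i))/(2√2) = (-0.3053 + 0.1206i)
|001⟩: (0.9371 - (0.07372 + 0.3412i))/(2√2) = (0.3053 - 0.1206i)
|010⟩: (-0.9371 + (0.07372 + 0.3412i))/(2√2) = (-0.3053 + 0.1206i)
|011⟩: (0.9371 - (0.07372 + 0.3412i))/(2√2) = (0.3053 - 0.1206i)
|100⟩: (-0.9371 - (0.07372 + 0.3412i))/(2√2) = (-0.3574 - 0.1206i)
|101⟩: (0.9371 + (0.07372 + 0.3412i))/(2√2) = (0.3574 + 0.1206i)
|110⟩: (-0.9371 - (0.07372 + 0.3412i))/(2√2) = (-0.3574 - 0.1206i)
|111⟩: (0.9371 + (0.07372 + 0.3412i))/(2√2) = (0.3574 + 0.1206i)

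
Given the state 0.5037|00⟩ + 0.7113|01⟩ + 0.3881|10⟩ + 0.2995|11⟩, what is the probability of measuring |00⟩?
0.2537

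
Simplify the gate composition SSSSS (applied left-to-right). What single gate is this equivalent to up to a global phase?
S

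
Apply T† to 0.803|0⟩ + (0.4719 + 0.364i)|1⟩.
0.803|0⟩ + (0.5911 - 0.0763i)|1⟩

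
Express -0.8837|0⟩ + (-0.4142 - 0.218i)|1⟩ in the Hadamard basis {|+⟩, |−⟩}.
(-0.9178 - 0.1541i)|+⟩ + (-0.332 + 0.1541i)|−⟩

With |ψ⟩ = α|0⟩ + β|1⟩, the Hadamard-basis coefficients are ⟨+|ψ⟩ = (α + β)/√2 and ⟨−|ψ⟩ = (α − β)/√2.
Here α = -0.8837, β = (-0.4142 - 0.218i): (α + β)/√2 = (-0.9178 - 0.1541i), (α − β)/√2 = (-0.332 + 0.1541i).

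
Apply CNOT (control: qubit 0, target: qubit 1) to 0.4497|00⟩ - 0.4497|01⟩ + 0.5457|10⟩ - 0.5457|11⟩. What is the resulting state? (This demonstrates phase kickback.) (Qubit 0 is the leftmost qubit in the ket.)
0.4497|00⟩ - 0.4497|01⟩ - 0.5457|10⟩ + 0.5457|11⟩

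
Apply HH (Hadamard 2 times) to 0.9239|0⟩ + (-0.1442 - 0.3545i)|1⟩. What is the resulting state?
0.9239|0⟩ + (-0.1442 - 0.3545i)|1⟩

H² = I, so an even number of Hadamards cancels: H^2 = I and the state is unchanged.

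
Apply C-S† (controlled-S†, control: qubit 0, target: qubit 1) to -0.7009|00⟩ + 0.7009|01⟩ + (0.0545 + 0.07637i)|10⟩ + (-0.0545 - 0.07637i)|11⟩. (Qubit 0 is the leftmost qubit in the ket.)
-0.7009|00⟩ + 0.7009|01⟩ + (0.0545 + 0.07637i)|10⟩ + (-0.07637 + 0.0545i)|11⟩

C-S† leaves the control-|0⟩ kets |00⟩, |01⟩ unchanged and applies S† to qubit 1 on the control-|1⟩ pair (|10⟩, |11⟩).
S† = [[1, 0], [0, -i]].
With a = amp(|10⟩) = (0.0545 + 0.07637i) and b = amp(|11⟩) = (-0.0545 - 0.07637i):
new amp(|10⟩) = (1)·a = (0.0545 + 0.07637i)
new amp(|11⟩) = (-i)·b = (-0.07637 + 0.0545i)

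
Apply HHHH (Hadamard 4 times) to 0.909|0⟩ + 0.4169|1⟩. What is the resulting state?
0.909|0⟩ + 0.4169|1⟩

H² = I, so an even number of Hadamards cancels: H^4 = I and the state is unchanged.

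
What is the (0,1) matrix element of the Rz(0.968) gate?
0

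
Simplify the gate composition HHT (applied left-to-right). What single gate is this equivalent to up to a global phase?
T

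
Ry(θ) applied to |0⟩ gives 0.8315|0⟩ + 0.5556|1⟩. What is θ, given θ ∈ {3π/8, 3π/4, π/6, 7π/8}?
3π/8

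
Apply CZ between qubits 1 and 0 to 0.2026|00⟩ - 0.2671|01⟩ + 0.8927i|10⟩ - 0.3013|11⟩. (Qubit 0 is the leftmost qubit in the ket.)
0.2026|00⟩ - 0.2671|01⟩ + 0.8927i|10⟩ + 0.3013|11⟩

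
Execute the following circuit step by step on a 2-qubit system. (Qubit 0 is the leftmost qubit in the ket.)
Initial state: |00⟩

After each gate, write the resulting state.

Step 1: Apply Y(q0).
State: i|10⟩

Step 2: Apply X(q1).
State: i|11⟩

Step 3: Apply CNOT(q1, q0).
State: i|01⟩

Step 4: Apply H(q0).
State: (1/√2)i|01⟩ + (1/√2)i|11⟩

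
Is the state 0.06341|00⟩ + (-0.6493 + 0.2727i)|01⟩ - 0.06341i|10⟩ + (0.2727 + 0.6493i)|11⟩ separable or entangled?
Separable

Writing the state as a|00⟩ + b|01⟩ + c|10⟩ + d|11⟩, it is a product state iff ad − bc = 0.
Here (a, b, c, d) = (0.06341, (-0.6493 + 0.2727i), -0.06341i, (0.2727 + 0.6493i)): ad − bc = (0.06341)(0.2727 + 0.6493i) − (-0.6493 + 0.2727i)(-0.06341i) = 0, so the state is separable.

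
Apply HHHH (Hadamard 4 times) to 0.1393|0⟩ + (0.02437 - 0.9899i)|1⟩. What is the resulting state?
0.1393|0⟩ + (0.02437 - 0.9899i)|1⟩

H² = I, so an even number of Hadamards cancels: H^4 = I and the state is unchanged.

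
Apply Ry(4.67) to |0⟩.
-0.692|0⟩ + 0.7219|1⟩

Ry(4.67) = [[cos(θ/2), −sin(θ/2)], [sin(θ/2), cos(θ/2)]]; θ = 4.67, cos(θ/2) ≈ -0.691962, sin(θ/2) ≈ 0.721934.
With a = amp(|0⟩) = 1 and b = amp(|1⟩) = 0:
new amp(|0⟩) = (-0.691962)·a + (-0.721934)·b = -0.692
new amp(|1⟩) = (0.721934)·a + (-0.691962)·b = 0.7219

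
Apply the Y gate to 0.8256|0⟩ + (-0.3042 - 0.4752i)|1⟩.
(-0.4752 + 0.3042i)|0⟩ + 0.8256i|1⟩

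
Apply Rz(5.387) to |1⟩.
(-0.9013 + 0.4332i)|1⟩

Rz(5.387) = [[e^(−iθ/2), 0], [0, e^(iθ/2)]] with e^(±iθ/2) = cos(θ/2) ± i·sin(θ/2); θ = 5.387, cos(θ/2) ≈ -0.901275, sin(θ/2) ≈ 0.433247.
With a = amp(|0⟩) = 0 and b = amp(|1⟩) = 1:
new amp(|0⟩) = (-0.901275 - 0.433247i)·a = 0
new amp(|1⟩) = (-0.901275 + 0.433247i)·b = (-0.9013 + 0.4332i)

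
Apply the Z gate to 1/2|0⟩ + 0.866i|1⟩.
1/2|0⟩ - 0.866i|1⟩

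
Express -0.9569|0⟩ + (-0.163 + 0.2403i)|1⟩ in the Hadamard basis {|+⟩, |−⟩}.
(-0.7919 + 0.1699i)|+⟩ + (-0.5614 - 0.1699i)|−⟩

With |ψ⟩ = α|0⟩ + β|1⟩, the Hadamard-basis coefficients are ⟨+|ψ⟩ = (α + β)/√2 and ⟨−|ψ⟩ = (α − β)/√2.
Here α = -0.9569, β = (-0.163 + 0.2403i): (α + β)/√2 = (-0.7919 + 0.1699i), (α − β)/√2 = (-0.5614 - 0.1699i).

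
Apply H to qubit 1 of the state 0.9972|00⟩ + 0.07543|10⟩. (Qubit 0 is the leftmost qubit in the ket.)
0.7051|00⟩ + 0.7051|01⟩ + 0.05334|10⟩ + 0.05334|11⟩

H on qubit 1 mixes each pair of kets that differ only in qubit 1: amplitudes (a, b) of (|…0…⟩, |…1…⟩) become ((a + b)/√2, (a − b)/√2). Kets absent from the input have amplitude 0.
(|00⟩, |01⟩): (a, b) = (0.9972, 0) → (0.7051, 0.7051)
(|10⟩, |11⟩): (a, b) = (0.07543, 0) → (0.05334, 0.05334)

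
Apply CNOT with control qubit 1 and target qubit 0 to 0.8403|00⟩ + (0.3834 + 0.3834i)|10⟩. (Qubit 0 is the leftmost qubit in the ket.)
0.8403|00⟩ + (0.3834 + 0.3834i)|10⟩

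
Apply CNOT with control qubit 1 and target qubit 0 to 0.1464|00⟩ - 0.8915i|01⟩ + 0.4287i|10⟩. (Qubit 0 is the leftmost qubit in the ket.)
0.1464|00⟩ + 0.4287i|10⟩ - 0.8915i|11⟩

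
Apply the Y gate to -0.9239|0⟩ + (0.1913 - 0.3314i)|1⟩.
(-0.3314 - 0.1913i)|0⟩ - 0.9239i|1⟩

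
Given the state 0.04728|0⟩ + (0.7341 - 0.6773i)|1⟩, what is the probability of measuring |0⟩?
0.002235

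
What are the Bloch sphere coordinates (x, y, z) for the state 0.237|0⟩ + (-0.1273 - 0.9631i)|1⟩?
(-0.06034, -0.4565, -0.8876)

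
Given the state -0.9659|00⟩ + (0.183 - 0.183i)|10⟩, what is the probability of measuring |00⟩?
0.933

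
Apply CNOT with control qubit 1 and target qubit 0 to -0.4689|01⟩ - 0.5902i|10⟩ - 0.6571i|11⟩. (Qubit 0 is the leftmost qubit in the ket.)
-0.6571i|01⟩ - 0.5902i|10⟩ - 0.4689|11⟩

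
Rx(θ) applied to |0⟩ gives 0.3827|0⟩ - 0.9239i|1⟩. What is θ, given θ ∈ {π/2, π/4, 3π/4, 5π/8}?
3π/4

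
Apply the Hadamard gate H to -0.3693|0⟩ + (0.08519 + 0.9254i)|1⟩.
(-0.2009 + 0.6544i)|0⟩ + (-0.3214 - 0.6544i)|1⟩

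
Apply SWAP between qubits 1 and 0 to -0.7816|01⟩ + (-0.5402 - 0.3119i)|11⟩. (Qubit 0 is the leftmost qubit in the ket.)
-0.7816|10⟩ + (-0.5402 - 0.3119i)|11⟩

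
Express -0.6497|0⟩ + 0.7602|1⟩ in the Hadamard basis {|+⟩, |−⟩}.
0.07814|+⟩ - 0.9969|−⟩

With |ψ⟩ = α|0⟩ + β|1⟩, the Hadamard-basis coefficients are ⟨+|ψ⟩ = (α + β)/√2 and ⟨−|ψ⟩ = (α − β)/√2.
Here α = -0.6497, β = 0.7602: (α + β)/√2 = 0.07814, (α − β)/√2 = -0.9969.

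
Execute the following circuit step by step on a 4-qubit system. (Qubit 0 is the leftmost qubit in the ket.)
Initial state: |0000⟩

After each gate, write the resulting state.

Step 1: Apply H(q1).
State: 1/√2|0000⟩ + 1/√2|0100⟩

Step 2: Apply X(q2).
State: 1/√2|0010⟩ + 1/√2|0110⟩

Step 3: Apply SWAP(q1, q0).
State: 1/√2|0010⟩ + 1/√2|1010⟩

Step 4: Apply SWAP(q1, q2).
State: 1/√2|0100⟩ + 1/√2|1100⟩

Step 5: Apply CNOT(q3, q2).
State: 1/√2|0100⟩ + 1/√2|1100⟩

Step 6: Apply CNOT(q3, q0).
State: 1/√2|0100⟩ + 1/√2|1100⟩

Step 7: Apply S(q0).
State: 1/√2|0100⟩ + (1/√2)i|1100⟩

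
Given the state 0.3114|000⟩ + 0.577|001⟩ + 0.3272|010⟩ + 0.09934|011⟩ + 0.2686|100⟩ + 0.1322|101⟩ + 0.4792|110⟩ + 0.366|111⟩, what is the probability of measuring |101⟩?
0.01748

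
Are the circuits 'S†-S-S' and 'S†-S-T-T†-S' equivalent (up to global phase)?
Yes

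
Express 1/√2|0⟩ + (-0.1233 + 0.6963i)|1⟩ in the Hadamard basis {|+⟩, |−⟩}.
(0.4128 + 0.4924i)|+⟩ + (0.5872 - 0.4924i)|−⟩

With |ψ⟩ = α|0⟩ + β|1⟩, the Hadamard-basis coefficients are ⟨+|ψ⟩ = (α + β)/√2 and ⟨−|ψ⟩ = (α − β)/√2.
Here α = 1/√2, β = (-0.1233 + 0.6963i): (α + β)/√2 = (0.4128 + 0.4924i), (α − β)/√2 = (0.5872 - 0.4924i).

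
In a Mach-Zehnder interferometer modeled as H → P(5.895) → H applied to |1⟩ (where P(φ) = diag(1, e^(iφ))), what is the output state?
(0.0372 + 0.1893i)|0⟩ + (0.9628 - 0.1893i)|1⟩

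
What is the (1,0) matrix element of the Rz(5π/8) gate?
0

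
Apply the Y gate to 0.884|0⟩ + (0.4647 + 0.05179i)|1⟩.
(0.05179 - 0.4647i)|0⟩ + 0.884i|1⟩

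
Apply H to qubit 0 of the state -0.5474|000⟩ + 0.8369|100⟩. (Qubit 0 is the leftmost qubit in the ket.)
0.2047|000⟩ - 0.9788|100⟩

H on qubit 0 mixes each pair of kets that differ only in qubit 0: amplitudes (a, b) of (|…0…⟩, |…1…⟩) become ((a + b)/√2, (a − b)/√2). Kets absent from the input have amplitude 0.
(|000⟩, |100⟩): (a, b) = (-0.5474, 0.8369) → (0.2047, -0.9788)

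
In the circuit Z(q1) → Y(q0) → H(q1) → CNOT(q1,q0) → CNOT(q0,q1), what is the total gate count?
5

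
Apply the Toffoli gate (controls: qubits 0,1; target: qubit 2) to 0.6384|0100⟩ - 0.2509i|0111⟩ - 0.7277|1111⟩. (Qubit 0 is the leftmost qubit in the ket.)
0.6384|0100⟩ - 0.2509i|0111⟩ - 0.7277|1101⟩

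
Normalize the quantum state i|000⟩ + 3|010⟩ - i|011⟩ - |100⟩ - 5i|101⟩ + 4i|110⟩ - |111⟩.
0.1361i|000⟩ + 1/√6|010⟩ - 0.1361i|011⟩ - 0.1361|100⟩ - 0.6804i|101⟩ + 0.5443i|110⟩ - 0.1361|111⟩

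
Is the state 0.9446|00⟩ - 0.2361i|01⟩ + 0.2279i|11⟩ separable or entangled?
Entangled

Writing the state as a|00⟩ + b|01⟩ + c|10⟩ + d|11⟩, it is a product state iff ad − bc = 0.
Here (a, b, c, d) = (0.9446, -0.2361i, 0, 0.2279i): ad − bc = (0.9446)(0.2279i) − (-0.2361i)(0) = 0.2153i ≠ 0, so the state is entangled.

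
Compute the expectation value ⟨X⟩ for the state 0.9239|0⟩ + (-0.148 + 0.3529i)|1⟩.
-0.2735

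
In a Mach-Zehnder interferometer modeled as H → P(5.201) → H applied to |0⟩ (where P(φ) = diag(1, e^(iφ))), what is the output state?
(0.7347 - 0.4415i)|0⟩ + (0.2653 + 0.4415i)|1⟩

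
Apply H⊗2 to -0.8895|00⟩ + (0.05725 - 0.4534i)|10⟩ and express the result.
(-0.4161 - 0.2267i)|00⟩ + (-0.4161 - 0.2267i)|01⟩ + (-0.4734 + 0.2267i)|10⟩ + (-0.4734 + 0.2267i)|11⟩

H⊗2 gives amp(|y⟩) = (1/2) Σ_x (−1)^(x·y) amp(|x⟩), where x·y is the number of positions in which both x and y have a 1.
|00⟩: (-0.8895 + (0.05725 - 0.4534i))/2 = (-0.4161 - 0.2267i)
|01⟩: (-0.8895 + (0.05725 - 0.4534i))/2 = (-0.4161 - 0.2267i)
|10⟩: (-0.8895 - (0.05725 - 0.4534i))/2 = (-0.4734 + 0.2267i)
|11⟩: (-0.8895 - (0.05725 - 0.4534i))/2 = (-0.4734 + 0.2267i)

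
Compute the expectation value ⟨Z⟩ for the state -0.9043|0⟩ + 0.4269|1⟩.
0.6355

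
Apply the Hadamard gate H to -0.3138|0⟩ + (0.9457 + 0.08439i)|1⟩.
(0.4468 + 0.05967i)|0⟩ + (-0.8906 - 0.05967i)|1⟩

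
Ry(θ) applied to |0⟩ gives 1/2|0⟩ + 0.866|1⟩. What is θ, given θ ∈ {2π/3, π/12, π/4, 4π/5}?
2π/3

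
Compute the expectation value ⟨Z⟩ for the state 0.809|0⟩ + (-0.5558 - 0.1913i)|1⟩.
0.309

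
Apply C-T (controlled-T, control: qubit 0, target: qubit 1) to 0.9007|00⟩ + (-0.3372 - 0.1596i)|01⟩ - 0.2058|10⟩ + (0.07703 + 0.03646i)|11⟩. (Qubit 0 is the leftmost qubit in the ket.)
0.9007|00⟩ + (-0.3372 - 0.1596i)|01⟩ - 0.2058|10⟩ + (0.02869 + 0.08025i)|11⟩

C-T leaves the control-|0⟩ kets |00⟩, |01⟩ unchanged and applies T to qubit 1 on the control-|1⟩ pair (|10⟩, |11⟩).
T = [[1, 0], [0, (1/√2 + (1/√2)i)]].
With a = amp(|10⟩) = -0.2058 and b = amp(|11⟩) = (0.07703 + 0.03646i):
new amp(|10⟩) = (1)·a = -0.2058
new amp(|11⟩) = (1/√2 + (1/√2)i)·b = (0.02869 + 0.08025i)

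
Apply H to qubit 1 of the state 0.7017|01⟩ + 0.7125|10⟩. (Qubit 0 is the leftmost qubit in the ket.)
0.4962|00⟩ - 0.4962|01⟩ + 0.5038|10⟩ + 0.5038|11⟩

H on qubit 1 mixes each pair of kets that differ only in qubit 1: amplitudes (a, b) of (|…0…⟩, |…1…⟩) become ((a + b)/√2, (a − b)/√2). Kets absent from the input have amplitude 0.
(|00⟩, |01⟩): (a, b) = (0, 0.7017) → (0.4962, -0.4962)
(|10⟩, |11⟩): (a, b) = (0.7125, 0) → (0.5038, 0.5038)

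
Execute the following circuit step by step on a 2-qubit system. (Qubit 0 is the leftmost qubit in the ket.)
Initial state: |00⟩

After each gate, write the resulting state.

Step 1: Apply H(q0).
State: 1/√2|00⟩ + 1/√2|10⟩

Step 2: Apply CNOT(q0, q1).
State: 1/√2|00⟩ + 1/√2|11⟩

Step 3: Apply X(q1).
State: 1/√2|01⟩ + 1/√2|10⟩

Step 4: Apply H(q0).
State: 1/2|00⟩ + 1/2|01⟩ - 1/2|10⟩ + 1/2|11⟩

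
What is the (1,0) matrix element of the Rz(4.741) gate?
0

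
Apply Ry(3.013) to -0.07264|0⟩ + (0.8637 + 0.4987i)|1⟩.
(-0.8666 - 0.4977i)|0⟩ + (-0.017 + 0.03204i)|1⟩

Ry(3.013) = [[cos(θ/2), −sin(θ/2)], [sin(θ/2), cos(θ/2)]]; θ = 3.013, cos(θ/2) ≈ 0.064252, sin(θ/2) ≈ 0.997934.
With a = amp(|0⟩) = -0.07264 and b = amp(|1⟩) = (0.8637 + 0.4987i):
new amp(|0⟩) = (0.064252)·a + (-0.997934)·b = (-0.8666 - 0.4977i)
new amp(|1⟩) = (0.997934)·a + (0.064252)·b = (-0.017 + 0.03204i)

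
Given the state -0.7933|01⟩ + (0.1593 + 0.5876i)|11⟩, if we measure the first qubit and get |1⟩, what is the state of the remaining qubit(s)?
(0.2617 + 0.9652i)|1⟩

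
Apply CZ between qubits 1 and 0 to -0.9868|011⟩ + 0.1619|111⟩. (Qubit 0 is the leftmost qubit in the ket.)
-0.9868|011⟩ - 0.1619|111⟩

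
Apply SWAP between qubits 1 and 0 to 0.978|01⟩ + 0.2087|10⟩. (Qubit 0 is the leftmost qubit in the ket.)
0.2087|01⟩ + 0.978|10⟩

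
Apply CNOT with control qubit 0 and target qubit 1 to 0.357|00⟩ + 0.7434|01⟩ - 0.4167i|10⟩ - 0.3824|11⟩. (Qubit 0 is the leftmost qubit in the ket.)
0.357|00⟩ + 0.7434|01⟩ - 0.3824|10⟩ - 0.4167i|11⟩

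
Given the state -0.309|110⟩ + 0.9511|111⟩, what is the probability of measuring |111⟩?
0.9046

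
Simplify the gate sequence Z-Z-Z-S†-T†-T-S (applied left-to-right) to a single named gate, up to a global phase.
Z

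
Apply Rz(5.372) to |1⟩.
(-0.898 + 0.44i)|1⟩

Rz(5.372) = [[e^(−iθ/2), 0], [0, e^(iθ/2)]] with e^(±iθ/2) = cos(θ/2) ± i·sin(θ/2); θ = 5.372, cos(θ/2) ≈ -0.898, sin(θ/2) ≈ 0.439995.
With a = amp(|0⟩) = 0 and b = amp(|1⟩) = 1:
new amp(|0⟩) = (-0.898 - 0.439995i)·a = 0
new amp(|1⟩) = (-0.898 + 0.439995i)·b = (-0.898 + 0.44i)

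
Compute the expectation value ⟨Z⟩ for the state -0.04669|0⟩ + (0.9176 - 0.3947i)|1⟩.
-0.9956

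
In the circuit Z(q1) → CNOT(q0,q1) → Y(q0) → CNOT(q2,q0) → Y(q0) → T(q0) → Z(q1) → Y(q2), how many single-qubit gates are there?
6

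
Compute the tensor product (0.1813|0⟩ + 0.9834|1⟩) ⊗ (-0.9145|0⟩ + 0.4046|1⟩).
-0.1658|00⟩ + 0.07335|01⟩ - 0.8993|10⟩ + 0.3979|11⟩

amp(|b₁b₂…⟩) = product of the factor amplitudes for bits b₁, b₂, …; only kets whose every factor amplitude is nonzero survive.
|00⟩: (0.1813)(-0.9145) = -0.1658
|01⟩: (0.1813)(0.4046) = 0.07335
|10⟩: (0.9834)(-0.9145) = -0.8993
|11⟩: (0.9834)(0.4046) = 0.3979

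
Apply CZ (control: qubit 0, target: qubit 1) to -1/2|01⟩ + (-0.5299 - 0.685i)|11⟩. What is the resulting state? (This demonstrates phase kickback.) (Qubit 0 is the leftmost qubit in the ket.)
-1/2|01⟩ + (0.5299 + 0.685i)|11⟩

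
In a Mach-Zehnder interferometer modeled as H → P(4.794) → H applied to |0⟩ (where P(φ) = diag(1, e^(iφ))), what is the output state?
(0.5408 - 0.4983i)|0⟩ + (0.4592 + 0.4983i)|1⟩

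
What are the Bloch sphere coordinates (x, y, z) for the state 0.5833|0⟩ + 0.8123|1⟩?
(0.9476, 0, -0.3196)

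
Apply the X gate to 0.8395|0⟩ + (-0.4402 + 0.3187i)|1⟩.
(-0.4402 + 0.3187i)|0⟩ + 0.8395|1⟩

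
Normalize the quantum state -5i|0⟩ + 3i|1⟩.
-0.8575i|0⟩ + 0.5145i|1⟩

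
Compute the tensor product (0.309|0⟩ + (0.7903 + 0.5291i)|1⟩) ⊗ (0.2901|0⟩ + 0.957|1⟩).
0.08964|00⟩ + 0.2957|01⟩ + (0.2293 + 0.1535i)|10⟩ + (0.7563 + 0.5063i)|11⟩

amp(|b₁b₂…⟩) = product of the factor amplitudes for bits b₁, b₂, …; only kets whose every factor amplitude is nonzero survive.
|00⟩: (0.309)(0.2901) = 0.08964
|01⟩: (0.309)(0.957) = 0.2957
|10⟩: (0.7903 + 0.5291i)(0.2901) = (0.2293 + 0.1535i)
|11⟩: (0.7903 + 0.5291i)(0.957) = (0.7563 + 0.5063i)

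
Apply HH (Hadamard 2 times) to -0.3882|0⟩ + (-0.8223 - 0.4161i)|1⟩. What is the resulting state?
-0.3882|0⟩ + (-0.8223 - 0.4161i)|1⟩

H² = I, so an even number of Hadamards cancels: H^2 = I and the state is unchanged.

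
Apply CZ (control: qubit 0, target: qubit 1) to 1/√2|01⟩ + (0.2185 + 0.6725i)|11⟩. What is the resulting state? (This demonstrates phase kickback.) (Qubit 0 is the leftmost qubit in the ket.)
1/√2|01⟩ + (-0.2185 - 0.6725i)|11⟩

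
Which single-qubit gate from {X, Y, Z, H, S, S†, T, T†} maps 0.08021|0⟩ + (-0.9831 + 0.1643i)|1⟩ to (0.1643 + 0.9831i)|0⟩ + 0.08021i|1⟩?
Y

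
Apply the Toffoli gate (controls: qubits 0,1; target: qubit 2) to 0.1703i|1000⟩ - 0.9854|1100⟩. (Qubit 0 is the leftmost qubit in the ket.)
0.1703i|1000⟩ - 0.9854|1110⟩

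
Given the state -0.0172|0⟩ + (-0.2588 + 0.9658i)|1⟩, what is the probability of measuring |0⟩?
0.0002958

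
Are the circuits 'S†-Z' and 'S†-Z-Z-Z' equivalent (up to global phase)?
Yes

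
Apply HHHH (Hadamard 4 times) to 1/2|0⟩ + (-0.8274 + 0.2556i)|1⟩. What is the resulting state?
1/2|0⟩ + (-0.8274 + 0.2556i)|1⟩

H² = I, so an even number of Hadamards cancels: H^4 = I and the state is unchanged.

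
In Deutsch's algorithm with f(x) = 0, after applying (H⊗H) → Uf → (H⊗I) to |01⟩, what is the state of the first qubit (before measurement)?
|0⟩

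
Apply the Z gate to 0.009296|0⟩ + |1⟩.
0.009296|0⟩ - |1⟩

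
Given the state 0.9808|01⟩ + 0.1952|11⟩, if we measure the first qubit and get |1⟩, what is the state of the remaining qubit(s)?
|1⟩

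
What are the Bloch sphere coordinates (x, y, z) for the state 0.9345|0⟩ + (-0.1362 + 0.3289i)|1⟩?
(-0.2546, 0.6147, 0.7466)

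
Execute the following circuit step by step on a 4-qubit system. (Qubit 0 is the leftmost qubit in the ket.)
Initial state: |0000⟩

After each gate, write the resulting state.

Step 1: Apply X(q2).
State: |0010⟩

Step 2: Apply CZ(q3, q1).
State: |0010⟩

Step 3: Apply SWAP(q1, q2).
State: |0100⟩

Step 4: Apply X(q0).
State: |1100⟩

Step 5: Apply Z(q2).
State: |1100⟩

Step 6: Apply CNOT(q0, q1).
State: |1000⟩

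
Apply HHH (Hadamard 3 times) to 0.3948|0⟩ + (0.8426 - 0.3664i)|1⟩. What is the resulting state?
(0.875 - 0.2591i)|0⟩ + (-0.3166 + 0.2591i)|1⟩

H² = I, so H^3 = H: a single Hadamard. With (a, b) = (0.3948, (0.8426 - 0.3664i)), H gives ((a + b)/√2, (a − b)/√2) = ((0.875 - 0.2591i), (-0.3166 + 0.2591i)).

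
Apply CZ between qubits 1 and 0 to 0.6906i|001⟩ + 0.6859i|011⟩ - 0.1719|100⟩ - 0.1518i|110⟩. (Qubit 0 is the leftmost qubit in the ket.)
0.6906i|001⟩ + 0.6859i|011⟩ - 0.1719|100⟩ + 0.1518i|110⟩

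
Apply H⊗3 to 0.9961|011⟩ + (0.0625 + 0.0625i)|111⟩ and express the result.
(0.3743 + 0.0221i)|000⟩ + (-0.3743 - 0.0221i)|001⟩ + (-0.3743 - 0.0221i)|010⟩ + (0.3743 + 0.0221i)|011⟩ + (0.3301 - 0.0221i)|100⟩ + (-0.3301 + 0.0221i)|101⟩ + (-0.3301 + 0.0221i)|110⟩ + (0.3301 - 0.0221i)|111⟩

H⊗3 gives amp(|y⟩) = (1/2√2) Σ_x (−1)^(x·y) amp(|x⟩), where x·y is the number of positions in which both x and y have a 1.
|000⟩: (0.9961 + (0.0625 + 0.0625i))/(2√2) = (0.3743 + 0.0221i)
|001⟩: (-0.9961 - (0.0625 + 0.0625i))/(2√2) = (-0.3743 - 0.0221i)
|010⟩: (-0.9961 - (0.0625 + 0.0625i))/(2√2) = (-0.3743 - 0.0221i)
|011⟩: (0.9961 + (0.0625 + 0.0625i))/(2√2) = (0.3743 + 0.0221i)
|100⟩: (0.9961 - (0.0625 + 0.0625i))/(2√2) = (0.3301 - 0.0221i)
|101⟩: (-0.9961 + (0.0625 + 0.0625i))/(2√2) = (-0.3301 + 0.0221i)
|110⟩: (-0.9961 + (0.0625 + 0.0625i))/(2√2) = (-0.3301 + 0.0221i)
|111⟩: (0.9961 - (0.0625 + 0.0625i))/(2√2) = (0.3301 - 0.0221i)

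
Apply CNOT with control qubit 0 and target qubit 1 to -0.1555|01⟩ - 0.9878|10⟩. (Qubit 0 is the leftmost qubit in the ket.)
-0.1555|01⟩ - 0.9878|11⟩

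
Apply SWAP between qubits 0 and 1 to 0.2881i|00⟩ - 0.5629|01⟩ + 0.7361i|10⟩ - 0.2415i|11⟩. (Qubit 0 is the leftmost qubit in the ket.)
0.2881i|00⟩ + 0.7361i|01⟩ - 0.5629|10⟩ - 0.2415i|11⟩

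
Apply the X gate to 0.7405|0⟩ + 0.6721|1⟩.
0.6721|0⟩ + 0.7405|1⟩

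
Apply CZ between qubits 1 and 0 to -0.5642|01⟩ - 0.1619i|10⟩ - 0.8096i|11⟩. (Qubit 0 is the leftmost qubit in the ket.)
-0.5642|01⟩ - 0.1619i|10⟩ + 0.8096i|11⟩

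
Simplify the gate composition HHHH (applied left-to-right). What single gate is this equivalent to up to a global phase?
I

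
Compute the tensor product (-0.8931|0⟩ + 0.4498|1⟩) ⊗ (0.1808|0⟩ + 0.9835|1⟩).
-0.1615|00⟩ - 0.8784|01⟩ + 0.08132|10⟩ + 0.4424|11⟩

amp(|b₁b₂…⟩) = product of the factor amplitudes for bits b₁, b₂, …; only kets whose every factor amplitude is nonzero survive.
|00⟩: (-0.8931)(0.1808) = -0.1615
|01⟩: (-0.8931)(0.9835) = -0.8784
|10⟩: (0.4498)(0.1808) = 0.08132
|11⟩: (0.4498)(0.9835) = 0.4424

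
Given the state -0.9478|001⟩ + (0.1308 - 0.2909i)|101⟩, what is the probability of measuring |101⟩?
0.1017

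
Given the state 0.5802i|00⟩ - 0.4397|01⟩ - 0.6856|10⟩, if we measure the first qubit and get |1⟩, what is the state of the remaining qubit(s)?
-|0⟩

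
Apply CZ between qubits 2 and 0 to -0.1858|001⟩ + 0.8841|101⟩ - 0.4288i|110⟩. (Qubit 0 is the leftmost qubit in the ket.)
-0.1858|001⟩ - 0.8841|101⟩ - 0.4288i|110⟩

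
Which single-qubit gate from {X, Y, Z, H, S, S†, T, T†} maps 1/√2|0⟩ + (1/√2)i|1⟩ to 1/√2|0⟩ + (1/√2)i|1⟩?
Y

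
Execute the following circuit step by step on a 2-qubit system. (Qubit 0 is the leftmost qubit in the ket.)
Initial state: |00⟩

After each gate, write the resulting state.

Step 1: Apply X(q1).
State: |01⟩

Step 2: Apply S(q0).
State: |01⟩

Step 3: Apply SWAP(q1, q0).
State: |10⟩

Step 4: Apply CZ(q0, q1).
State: |10⟩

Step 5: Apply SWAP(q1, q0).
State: |01⟩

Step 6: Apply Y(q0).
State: i|11⟩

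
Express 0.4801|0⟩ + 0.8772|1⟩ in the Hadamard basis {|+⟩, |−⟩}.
0.9598|+⟩ - 0.2808|−⟩

With |ψ⟩ = α|0⟩ + β|1⟩, the Hadamard-basis coefficients are ⟨+|ψ⟩ = (α + β)/√2 and ⟨−|ψ⟩ = (α − β)/√2.
Here α = 0.4801, β = 0.8772: (α + β)/√2 = 0.9598, (α − β)/√2 = -0.2808.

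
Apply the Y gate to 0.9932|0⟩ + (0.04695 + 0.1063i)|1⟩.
(0.1063 - 0.04695i)|0⟩ + 0.9932i|1⟩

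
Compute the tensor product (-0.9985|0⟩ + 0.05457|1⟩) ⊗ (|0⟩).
-0.9985|00⟩ + 0.05457|10⟩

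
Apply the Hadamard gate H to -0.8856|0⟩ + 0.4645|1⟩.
-0.2978|0⟩ - 0.9547|1⟩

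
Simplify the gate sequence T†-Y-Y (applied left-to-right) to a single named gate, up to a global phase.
T†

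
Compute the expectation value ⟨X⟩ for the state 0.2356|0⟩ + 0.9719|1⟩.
0.458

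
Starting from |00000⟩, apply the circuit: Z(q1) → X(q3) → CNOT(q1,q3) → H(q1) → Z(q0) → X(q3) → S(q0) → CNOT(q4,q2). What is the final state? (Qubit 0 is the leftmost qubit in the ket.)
1/√2|00000⟩ + 1/√2|01000⟩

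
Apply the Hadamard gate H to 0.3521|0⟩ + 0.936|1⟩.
0.9108|0⟩ - 0.4129|1⟩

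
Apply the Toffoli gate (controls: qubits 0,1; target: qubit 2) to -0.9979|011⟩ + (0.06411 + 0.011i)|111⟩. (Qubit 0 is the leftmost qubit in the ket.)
-0.9979|011⟩ + (0.06411 + 0.011i)|110⟩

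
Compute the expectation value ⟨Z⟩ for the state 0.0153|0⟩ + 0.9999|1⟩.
-0.9996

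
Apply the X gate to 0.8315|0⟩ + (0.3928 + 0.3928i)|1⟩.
(0.3928 + 0.3928i)|0⟩ + 0.8315|1⟩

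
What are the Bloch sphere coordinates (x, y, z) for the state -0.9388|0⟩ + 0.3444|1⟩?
(-0.6466, 0, 0.7627)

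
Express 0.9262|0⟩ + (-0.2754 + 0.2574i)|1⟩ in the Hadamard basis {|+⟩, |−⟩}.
(0.4602 + 0.182i)|+⟩ + (0.8497 - 0.182i)|−⟩

With |ψ⟩ = α|0⟩ + β|1⟩, the Hadamard-basis coefficients are ⟨+|ψ⟩ = (α + β)/√2 and ⟨−|ψ⟩ = (α − β)/√2.
Here α = 0.9262, β = (-0.2754 + 0.2574i): (α + β)/√2 = (0.4602 + 0.182i), (α − β)/√2 = (0.8497 - 0.182i).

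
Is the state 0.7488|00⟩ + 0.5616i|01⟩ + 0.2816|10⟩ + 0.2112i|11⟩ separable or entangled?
Separable

Writing the state as a|00⟩ + b|01⟩ + c|10⟩ + d|11⟩, it is a product state iff ad − bc = 0.
Here (a, b, c, d) = (0.7488, 0.5616i, 0.2816, 0.2112i): ad − bc = (0.7488)(0.2112i) − (0.5616i)(0.2816) = 0, so the state is separable.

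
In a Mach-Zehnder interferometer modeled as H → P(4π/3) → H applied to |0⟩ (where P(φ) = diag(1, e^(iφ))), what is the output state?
(0.25 - 0.433i)|0⟩ + (0.75 + 0.433i)|1⟩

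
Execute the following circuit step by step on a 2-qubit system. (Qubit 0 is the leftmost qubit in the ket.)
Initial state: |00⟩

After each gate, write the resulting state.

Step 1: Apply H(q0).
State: 1/√2|00⟩ + 1/√2|10⟩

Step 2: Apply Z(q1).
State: 1/√2|00⟩ + 1/√2|10⟩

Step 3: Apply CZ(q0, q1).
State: 1/√2|00⟩ + 1/√2|10⟩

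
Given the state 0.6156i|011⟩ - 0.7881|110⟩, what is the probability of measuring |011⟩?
0.379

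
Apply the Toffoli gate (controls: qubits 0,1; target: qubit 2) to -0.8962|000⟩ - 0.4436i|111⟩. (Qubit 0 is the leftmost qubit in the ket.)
-0.8962|000⟩ - 0.4436i|110⟩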